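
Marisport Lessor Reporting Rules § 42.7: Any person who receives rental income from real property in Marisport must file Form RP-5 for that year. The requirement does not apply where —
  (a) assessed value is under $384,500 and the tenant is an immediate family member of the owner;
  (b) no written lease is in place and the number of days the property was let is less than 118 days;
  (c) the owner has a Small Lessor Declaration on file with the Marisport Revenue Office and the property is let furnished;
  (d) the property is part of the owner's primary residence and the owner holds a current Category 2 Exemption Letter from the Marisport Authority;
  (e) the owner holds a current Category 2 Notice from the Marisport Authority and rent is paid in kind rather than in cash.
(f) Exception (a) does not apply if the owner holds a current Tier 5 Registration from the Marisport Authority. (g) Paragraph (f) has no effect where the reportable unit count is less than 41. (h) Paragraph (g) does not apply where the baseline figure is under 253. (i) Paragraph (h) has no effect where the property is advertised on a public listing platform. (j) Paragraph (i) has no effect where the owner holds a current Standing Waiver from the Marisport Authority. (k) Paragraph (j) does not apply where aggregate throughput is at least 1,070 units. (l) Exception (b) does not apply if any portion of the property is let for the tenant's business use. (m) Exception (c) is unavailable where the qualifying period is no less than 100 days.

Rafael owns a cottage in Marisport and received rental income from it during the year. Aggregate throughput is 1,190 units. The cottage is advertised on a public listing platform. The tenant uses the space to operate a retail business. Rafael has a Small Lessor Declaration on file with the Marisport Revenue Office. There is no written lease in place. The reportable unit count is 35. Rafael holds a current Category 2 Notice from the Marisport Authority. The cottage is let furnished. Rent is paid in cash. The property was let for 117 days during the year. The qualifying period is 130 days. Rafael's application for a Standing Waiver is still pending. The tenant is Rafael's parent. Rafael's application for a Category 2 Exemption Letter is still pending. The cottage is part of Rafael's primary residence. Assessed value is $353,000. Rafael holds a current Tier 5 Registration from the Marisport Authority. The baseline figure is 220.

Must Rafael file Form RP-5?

No — exception (a) applies; Rafael is not required to file Form RP-5.

All of (a)'s requirements are met (assessed value is $353,000, under the $384,500 limit; the tenant is an immediate family member). As to paragraphs (f)–(k): (f) is engaged (a current Tier 5 Registration is held), but is displaced by (g): (g) operates against (f): the reportable unit count is 35, less than the 41 limit. (h) would limit (g) — the baseline figure is 220, under the 253 limit — but (i) sets (h) aside: (i) operates against (h): the property is publicly advertised. (j) is inapplicable (no current Standing Waiver is held), so (i) stands. (a) remains available.
Exception (b) is satisfied on its face — there is no written lease; the number of days the property was let is 117 days, less than the 118 days limit. However, paragraph (l) must be considered: (l) is engaged — the space is let for business use. So (b) is unavailable.
Exception (c)'s conditions are all satisfied: a Small Lessor Declaration is on file; the property is let furnished. However, paragraph (m) must be considered: (m) operates against (c): the qualifying period is 130 days, meeting the 100 days threshold. (c) is therefore removed.
Exception (d) fails — the Category 2 Exemption Letter is not current.
Exception (e) fails — rent is paid in cash.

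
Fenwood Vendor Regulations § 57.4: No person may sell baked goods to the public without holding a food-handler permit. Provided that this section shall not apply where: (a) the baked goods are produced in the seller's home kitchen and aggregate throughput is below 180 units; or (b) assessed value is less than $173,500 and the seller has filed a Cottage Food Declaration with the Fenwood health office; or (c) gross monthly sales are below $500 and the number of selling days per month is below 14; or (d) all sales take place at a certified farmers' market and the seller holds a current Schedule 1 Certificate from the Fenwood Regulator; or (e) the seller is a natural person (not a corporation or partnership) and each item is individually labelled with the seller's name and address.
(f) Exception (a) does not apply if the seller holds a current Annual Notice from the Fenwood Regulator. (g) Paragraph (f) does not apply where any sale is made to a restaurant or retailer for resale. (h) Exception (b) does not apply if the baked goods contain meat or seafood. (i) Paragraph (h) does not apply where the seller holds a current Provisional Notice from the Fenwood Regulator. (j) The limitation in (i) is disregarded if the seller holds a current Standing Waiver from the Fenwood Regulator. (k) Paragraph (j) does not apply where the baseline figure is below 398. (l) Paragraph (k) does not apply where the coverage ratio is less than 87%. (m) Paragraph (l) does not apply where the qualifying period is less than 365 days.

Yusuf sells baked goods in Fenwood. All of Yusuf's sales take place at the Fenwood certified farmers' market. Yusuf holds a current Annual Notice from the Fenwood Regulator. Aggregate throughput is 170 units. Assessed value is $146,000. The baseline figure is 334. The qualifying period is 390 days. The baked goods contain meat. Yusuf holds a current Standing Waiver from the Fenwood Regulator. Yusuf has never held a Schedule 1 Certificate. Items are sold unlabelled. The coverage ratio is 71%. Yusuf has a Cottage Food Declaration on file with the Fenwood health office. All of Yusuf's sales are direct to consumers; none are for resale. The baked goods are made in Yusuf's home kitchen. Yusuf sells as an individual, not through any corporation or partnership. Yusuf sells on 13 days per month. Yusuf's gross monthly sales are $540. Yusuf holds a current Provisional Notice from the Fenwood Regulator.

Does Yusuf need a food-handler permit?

Yes — Yusuf must hold a food-handler permit.

Exception (a) is satisfied on its face — the baked goods are home-kitchen produced; aggregate throughput is 170 units, below the 180 units limit. However, paragraphs (f)–(g) must be considered: (f) operates against (a): a current Annual Notice is held. (g), which would lift (f), is not engaged — no sales are for resale. (a) is therefore removed.
Exception (b)'s conditions are all satisfied: assessed value is $146,000, less than the $173,500 limit; a Cottage Food Declaration is on file. However, paragraphs (h)–(m) must be considered: (h) operates against (b): the baked goods contain meat. (i) is engaged (a current Provisional Notice is held), but is itself disapplied by (j): (j) operates against (i): a current Standing Waiver is held. (k) would limit (j) — the baseline figure is 334, below the 398 limit — but (l) sets (k) aside: (l) is triggered — the coverage ratio is 71%, less than the 87% limit. (m), which would lift (l), is not engaged — the qualifying period is 390 days, not less than 365 days. So (b) is unavailable.
Exception (c) requires that gross monthly sales are below $500; but gross monthly sales are $540, not below $500, so (c) is unavailable.
Exception (d) fails — the Schedule 1 Certificate is not current.
Exception (e) does not apply: items are sold unlabelled.
No exception displaces § 57.4.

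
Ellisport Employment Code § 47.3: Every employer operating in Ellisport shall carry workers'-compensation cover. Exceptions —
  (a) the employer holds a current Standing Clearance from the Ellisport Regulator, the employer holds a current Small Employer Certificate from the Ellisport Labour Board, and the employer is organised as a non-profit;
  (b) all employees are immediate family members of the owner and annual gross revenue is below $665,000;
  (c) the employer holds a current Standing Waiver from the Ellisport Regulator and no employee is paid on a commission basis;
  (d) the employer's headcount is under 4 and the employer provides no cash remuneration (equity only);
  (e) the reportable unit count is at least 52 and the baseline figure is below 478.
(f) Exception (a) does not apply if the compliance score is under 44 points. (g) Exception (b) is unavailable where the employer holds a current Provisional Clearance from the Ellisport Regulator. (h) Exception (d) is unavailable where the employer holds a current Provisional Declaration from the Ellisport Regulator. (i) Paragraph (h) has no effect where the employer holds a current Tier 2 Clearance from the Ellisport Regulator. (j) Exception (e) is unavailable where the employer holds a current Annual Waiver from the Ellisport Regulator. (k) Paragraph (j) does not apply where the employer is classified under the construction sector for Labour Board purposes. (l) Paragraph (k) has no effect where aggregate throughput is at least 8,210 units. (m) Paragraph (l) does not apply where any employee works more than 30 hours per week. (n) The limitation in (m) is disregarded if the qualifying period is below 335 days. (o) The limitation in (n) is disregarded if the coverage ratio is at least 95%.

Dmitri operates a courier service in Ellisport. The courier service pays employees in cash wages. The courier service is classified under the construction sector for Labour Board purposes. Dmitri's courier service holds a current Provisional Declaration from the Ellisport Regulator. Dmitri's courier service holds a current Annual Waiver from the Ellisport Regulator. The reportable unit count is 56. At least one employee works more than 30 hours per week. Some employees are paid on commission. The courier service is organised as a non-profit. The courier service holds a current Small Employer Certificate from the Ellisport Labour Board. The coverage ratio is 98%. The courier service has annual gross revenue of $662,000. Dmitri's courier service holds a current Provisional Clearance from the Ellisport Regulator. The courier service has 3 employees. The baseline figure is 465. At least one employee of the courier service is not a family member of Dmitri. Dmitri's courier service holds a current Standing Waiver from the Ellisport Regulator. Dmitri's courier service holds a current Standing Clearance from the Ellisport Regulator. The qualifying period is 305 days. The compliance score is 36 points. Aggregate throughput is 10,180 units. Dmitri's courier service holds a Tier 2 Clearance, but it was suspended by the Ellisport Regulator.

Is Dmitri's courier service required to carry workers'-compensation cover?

Exception (a): a current Standing Clearance is held; a current Small Employer Certificate is held; the employer is a non-profit — every condition holds. However, paragraph (f) must be considered: (f) is engaged — the compliance score is 36 points, under the 44 points limit. (a) is therefore removed.
Exception (b) requires that all employees are immediate family members of the owner; but at least one employee is not a family member, so (b) is unavailable.
Exception (c) fails — some employees are paid on commission.
Exception (d) requires that the employer provides no cash remuneration (equity only); but employees are paid cash wages, so (d) is unavailable.
Exception (e) is satisfied on its face — the reportable unit count is 56, meeting the 52 threshold; the baseline figure is 465, below the 478 limit. Under paragraphs (j)–(o): (j) is triggered (a current Annual Waiver is held), but is displaced by (k): (k) applies — the courier service is classified under the construction sector. (l) would limit (k) — aggregate throughput is 10,180 units, meeting the 8,210 units threshold — but (m) sets (l) aside: (m) operates against (l): at least one employee exceeds 30 hours/week. (n) is triggered (the qualifying period is 305 days, below the 335 days limit), but is displaced by (o): (o) is triggered — the coverage ratio is 98%, meeting the 95% threshold. (e) remains available.

No — exception (e) applies; Dmitri's courier service is not required to carry workers'-compensation cover.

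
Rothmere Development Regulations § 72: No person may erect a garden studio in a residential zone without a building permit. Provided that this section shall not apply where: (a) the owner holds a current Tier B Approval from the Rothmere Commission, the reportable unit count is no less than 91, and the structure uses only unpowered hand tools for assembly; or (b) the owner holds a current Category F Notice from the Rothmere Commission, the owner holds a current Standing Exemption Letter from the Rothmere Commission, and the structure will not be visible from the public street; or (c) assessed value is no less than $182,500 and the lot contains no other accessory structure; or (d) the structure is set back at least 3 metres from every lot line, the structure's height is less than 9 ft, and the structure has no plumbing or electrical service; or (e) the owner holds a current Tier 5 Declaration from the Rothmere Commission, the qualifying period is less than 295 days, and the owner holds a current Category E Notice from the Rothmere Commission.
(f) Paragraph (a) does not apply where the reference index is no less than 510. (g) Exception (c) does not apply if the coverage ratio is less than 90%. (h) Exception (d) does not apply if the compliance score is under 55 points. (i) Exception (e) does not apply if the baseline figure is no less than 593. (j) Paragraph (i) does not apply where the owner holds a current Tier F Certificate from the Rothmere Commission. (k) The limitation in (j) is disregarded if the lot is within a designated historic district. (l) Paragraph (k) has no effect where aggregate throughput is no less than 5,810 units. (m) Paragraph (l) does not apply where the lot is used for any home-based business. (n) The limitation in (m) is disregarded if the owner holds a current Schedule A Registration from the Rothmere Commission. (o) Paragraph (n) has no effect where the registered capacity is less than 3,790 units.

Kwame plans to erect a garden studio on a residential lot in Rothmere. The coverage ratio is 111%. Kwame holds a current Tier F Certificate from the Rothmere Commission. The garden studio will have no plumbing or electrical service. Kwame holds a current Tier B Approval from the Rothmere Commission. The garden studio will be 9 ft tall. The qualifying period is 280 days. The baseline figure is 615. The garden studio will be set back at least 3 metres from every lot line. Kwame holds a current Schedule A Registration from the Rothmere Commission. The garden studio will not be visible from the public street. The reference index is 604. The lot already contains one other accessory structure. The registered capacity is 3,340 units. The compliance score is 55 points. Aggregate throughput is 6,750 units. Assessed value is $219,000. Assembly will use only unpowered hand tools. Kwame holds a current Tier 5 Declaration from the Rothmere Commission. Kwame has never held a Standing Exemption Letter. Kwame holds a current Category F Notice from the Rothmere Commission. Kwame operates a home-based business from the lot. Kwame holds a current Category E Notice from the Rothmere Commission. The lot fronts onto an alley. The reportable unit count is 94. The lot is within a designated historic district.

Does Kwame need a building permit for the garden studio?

Exception (a)'s conditions are all satisfied: a current Tier B Approval is held; the reportable unit count is 94, meeting the 91 threshold; assembly uses only hand tools. However, paragraph (f) must be considered: (f) operates against (a): the reference index is 604, meeting the 510 threshold. (a) is therefore removed.
Exception (b) fails — there is no Standing Exemption Letter in force.
Exception (c) requires that the lot contains no other accessory structure; but the lot already has another accessory structure, so (c) is unavailable.
Exception (d) does not apply: the structure's height is 9 ft, not less than 9 ft.
Exception (e) is satisfied on its face — a current Tier 5 Declaration is held; the qualifying period is 280 days, less than the 295 days limit; a current Category E Notice is held. But: (i) is engaged — the baseline figure is 615, meeting the 593 threshold. (j) would limit (i) — a current Tier F Certificate is held — but (k) sets (j) aside: (k) applies — the lot is in a historic district. (l) would limit (k) — aggregate throughput is 6,750 units, meeting the 5,810 units threshold — but (m) sets (l) aside: (m) operates against (l): a home-based business operates on the lot. (n) would limit (m) — a current Schedule A Registration is held — but (o) sets (n) aside: (o) operates against (n): the registered capacity is 3,340 units, less than the 3,790 units limit. So (e) is unavailable.
No exception displaces § 72.

Yes — Kwame must obtain a building permit.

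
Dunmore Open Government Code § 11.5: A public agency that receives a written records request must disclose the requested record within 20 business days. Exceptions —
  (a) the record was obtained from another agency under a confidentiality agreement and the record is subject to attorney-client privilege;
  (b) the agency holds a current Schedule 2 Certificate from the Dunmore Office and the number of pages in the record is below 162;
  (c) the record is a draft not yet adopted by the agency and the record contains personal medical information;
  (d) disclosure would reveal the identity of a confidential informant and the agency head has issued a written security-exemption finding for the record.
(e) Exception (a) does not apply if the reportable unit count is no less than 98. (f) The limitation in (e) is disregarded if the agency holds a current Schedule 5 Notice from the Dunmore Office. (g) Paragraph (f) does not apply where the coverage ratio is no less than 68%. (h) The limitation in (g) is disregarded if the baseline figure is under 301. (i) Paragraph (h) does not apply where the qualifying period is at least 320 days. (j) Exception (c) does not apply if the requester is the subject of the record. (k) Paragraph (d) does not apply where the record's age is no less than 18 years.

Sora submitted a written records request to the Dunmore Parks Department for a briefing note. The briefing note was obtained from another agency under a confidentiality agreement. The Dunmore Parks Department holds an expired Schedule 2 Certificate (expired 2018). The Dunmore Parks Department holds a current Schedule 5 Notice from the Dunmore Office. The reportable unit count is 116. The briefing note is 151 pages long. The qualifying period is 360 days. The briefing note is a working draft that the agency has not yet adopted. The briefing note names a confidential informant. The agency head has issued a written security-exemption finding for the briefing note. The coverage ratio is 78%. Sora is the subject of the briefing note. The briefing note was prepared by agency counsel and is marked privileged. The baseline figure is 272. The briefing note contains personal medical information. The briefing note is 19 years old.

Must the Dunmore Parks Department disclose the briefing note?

Yes — the Dunmore Parks Department must disclose the briefing note.

All of (a)'s requirements are met (the briefing note was obtained under a confidentiality agreement; the briefing note is privileged). But: (e) operates against (a): the reportable unit count is 116, meeting the 98 threshold. (f) is engaged (a current Schedule 5 Notice is held), but yields to (g): (g) applies — the coverage ratio is 78%, meeting the 68% threshold. (h) would limit (g) — the baseline figure is 272, under the 301 limit — but (i) sets (h) aside: (i) operates against (h): the qualifying period is 360 days, meeting the 320 days threshold. Exception (a) does not apply.
Exception (b) does not apply: the Schedule 2 Certificate is not current.
All of (c)'s requirements are met (the briefing note is an unadopted draft; the briefing note contains personal medical information). But applying paragraph (j): (j) is triggered — Sora is the subject of the briefing note. So (c) is unavailable.
All of (d)'s requirements are met (the briefing note names a confidential informant; a written security-exemption finding has been issued). But: (k) operates against (d): the record's age is 19 years, meeting the 18 years threshold. So (d) is unavailable.
No exception applies. The general rule governs.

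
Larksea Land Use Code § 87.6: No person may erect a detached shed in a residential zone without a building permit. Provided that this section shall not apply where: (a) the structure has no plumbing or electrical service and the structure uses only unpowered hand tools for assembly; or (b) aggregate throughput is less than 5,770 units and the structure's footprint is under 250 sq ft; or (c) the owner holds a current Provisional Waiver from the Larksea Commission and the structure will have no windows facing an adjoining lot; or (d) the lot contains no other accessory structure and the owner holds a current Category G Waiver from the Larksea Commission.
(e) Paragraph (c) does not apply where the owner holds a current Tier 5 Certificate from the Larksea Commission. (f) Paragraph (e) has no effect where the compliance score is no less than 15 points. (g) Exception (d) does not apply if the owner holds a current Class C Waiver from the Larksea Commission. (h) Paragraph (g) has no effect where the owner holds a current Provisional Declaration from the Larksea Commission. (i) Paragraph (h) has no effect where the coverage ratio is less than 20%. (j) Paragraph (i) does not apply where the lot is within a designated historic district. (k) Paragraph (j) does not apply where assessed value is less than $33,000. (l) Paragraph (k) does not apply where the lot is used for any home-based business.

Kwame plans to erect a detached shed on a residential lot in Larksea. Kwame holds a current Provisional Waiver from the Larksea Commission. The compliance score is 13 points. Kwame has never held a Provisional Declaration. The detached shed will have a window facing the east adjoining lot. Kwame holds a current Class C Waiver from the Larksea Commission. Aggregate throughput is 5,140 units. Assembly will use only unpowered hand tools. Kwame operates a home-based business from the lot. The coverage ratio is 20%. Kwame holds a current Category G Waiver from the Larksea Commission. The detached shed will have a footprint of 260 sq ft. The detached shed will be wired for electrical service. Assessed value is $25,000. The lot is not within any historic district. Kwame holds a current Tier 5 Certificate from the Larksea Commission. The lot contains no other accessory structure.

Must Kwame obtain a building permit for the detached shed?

Exception (a) fails — electrical service is planned.
Exception (b) fails — the structure's footprint is 260 sq ft, not under 250 sq ft.
Exception (c) fails — a window faces an adjoining lot.
Exception (d): the lot has no other accessory structure; a current Category G Waiver is held — every condition holds. However, paragraphs (g)–(l) must be considered: (g) applies — a current Class C Waiver is held. (h) does not operate here (there is no Provisional Declaration in force), so (g) stands. So (d) is unavailable.
No exception applies. The general rule governs.

Yes — Kwame must obtain a building permit.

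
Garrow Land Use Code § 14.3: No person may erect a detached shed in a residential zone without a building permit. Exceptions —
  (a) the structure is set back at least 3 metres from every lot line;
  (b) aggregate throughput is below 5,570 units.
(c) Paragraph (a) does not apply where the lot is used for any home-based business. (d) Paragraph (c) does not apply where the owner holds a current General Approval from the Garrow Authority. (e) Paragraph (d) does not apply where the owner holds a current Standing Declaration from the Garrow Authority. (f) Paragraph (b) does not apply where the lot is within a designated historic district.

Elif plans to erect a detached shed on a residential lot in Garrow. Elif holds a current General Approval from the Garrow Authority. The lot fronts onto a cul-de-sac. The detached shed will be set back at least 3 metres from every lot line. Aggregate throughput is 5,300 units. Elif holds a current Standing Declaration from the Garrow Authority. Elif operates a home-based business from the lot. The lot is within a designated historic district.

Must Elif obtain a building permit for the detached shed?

All of (a)'s requirements are met (the setback is at least 3 m on every side). Turning to paragraphs (c)–(e): (c) operates against (a): a home-based business operates on the lot. (d) would limit (c) — a current General Approval is held — but (e) sets (d) aside: (e) operates against (d): a current Standing Declaration is held. So (a) is unavailable.
Exception (b): aggregate throughput is 5,300 units, below the 5,570 units limit — every condition holds. But applying paragraph (f): (f) operates against (b): the lot is in a historic district. (b) is therefore removed.
None of the exceptions is available; § 14.3 applies in full.

Yes — Elif must obtain a building permit.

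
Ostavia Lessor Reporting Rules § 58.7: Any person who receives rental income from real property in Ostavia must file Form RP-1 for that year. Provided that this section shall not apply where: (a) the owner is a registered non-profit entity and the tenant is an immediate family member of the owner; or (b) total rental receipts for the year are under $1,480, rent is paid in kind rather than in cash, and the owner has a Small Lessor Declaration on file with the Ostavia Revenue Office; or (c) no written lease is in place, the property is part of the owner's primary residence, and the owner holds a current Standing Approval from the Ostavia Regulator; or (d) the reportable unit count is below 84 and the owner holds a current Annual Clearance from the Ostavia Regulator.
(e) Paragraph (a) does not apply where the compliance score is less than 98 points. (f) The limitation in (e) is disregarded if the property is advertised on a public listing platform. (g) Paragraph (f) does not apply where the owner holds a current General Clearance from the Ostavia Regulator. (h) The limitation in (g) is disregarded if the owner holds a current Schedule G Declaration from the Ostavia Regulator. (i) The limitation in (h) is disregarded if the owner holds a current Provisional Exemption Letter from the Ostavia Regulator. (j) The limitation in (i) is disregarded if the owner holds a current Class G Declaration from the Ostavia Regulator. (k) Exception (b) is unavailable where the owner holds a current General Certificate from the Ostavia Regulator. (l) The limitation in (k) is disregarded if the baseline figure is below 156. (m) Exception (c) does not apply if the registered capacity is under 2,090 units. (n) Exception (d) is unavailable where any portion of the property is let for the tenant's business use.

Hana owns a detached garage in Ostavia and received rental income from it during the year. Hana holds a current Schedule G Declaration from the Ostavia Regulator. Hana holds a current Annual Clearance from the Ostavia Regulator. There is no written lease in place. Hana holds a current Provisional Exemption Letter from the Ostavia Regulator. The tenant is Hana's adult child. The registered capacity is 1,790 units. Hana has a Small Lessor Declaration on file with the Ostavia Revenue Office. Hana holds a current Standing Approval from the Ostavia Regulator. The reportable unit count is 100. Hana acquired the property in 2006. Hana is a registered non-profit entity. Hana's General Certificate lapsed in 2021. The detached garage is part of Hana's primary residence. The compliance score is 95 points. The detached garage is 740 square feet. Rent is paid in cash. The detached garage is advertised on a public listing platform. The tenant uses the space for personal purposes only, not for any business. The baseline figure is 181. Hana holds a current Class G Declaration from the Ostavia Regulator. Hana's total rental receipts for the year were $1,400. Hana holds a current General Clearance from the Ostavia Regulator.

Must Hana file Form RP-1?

Exception (a) is satisfied on its face — Hana is a registered non-profit; the tenant is an immediate family member. Considering the limiting provisions: (e) operates (the compliance score is 95 points, less than the 98 points limit), but is itself disapplied by (f): (f) operates against (e): the property is publicly advertised. (g) would limit (f) — a current General Clearance is held — but (h) sets (g) aside: (h) is engaged — a current Schedule G Declaration is held. (i) would limit (h) — a current Provisional Exemption Letter is held — but (j) sets (i) aside: (j) operates against (i): a current Class G Declaration is held. So (a) applies.
Exception (b) does not apply: rent is paid in cash.
Exception (c) is satisfied on its face — there is no written lease; the detached garage is part of the primary residence; a current Standing Approval is held. Turning to paragraph (m): (m) applies — the registered capacity is 1,790 units, under the 2,090 units limit. (c) is therefore removed.
Exception (d) does not apply: the reportable unit count is 100, not below 84.

No — exception (a) applies; Hana is not required to file Form RP-1.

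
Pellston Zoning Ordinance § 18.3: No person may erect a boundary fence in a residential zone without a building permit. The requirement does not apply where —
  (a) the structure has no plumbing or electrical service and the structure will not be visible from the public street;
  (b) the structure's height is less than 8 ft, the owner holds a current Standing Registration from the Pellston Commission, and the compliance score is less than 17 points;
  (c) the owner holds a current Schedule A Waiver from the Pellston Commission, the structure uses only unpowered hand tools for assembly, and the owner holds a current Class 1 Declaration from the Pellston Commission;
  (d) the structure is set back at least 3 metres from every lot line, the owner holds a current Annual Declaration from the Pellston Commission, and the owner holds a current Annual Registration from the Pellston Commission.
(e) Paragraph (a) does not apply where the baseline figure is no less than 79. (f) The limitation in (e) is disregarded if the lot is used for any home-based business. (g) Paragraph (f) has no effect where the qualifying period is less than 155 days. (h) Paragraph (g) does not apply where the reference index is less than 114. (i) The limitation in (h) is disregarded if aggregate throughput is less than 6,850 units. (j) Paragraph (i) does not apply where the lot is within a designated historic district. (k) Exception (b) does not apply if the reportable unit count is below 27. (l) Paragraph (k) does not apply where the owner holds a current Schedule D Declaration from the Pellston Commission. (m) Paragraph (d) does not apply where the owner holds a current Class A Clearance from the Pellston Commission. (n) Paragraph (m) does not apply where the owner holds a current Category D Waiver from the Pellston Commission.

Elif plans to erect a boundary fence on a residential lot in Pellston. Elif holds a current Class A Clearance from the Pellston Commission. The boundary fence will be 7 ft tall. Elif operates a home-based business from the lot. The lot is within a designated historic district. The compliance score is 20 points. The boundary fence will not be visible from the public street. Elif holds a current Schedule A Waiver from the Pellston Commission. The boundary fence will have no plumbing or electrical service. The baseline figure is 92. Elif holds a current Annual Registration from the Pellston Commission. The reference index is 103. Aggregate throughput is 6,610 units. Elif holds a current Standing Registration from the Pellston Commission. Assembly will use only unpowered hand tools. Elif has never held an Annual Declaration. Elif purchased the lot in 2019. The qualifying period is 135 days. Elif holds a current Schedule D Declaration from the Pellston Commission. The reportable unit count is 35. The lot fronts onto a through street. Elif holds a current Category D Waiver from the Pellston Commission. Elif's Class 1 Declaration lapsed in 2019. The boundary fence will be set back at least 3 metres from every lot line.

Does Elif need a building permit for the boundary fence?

No — exception (a) applies; Elif does not need a building permit.

Exception (a): there is no plumbing or electrical service; the structure will not be visible from the street — every condition holds. Applying paragraphs (e)–(j): (e) would limit (a) — the baseline figure is 92, meeting the 79 threshold — but (f) sets (e) aside: (f) operates — a home-based business operates on the lot. (g) is triggered (the qualifying period is 135 days, less than the 155 days limit), but is itself disapplied by (h): (h) is engaged — the reference index is 103, less than the 114 limit. (i) is engaged (aggregate throughput is 6,610 units, less than the 6,850 units limit), but is displaced by (j): (j) operates against (i): the lot is in a historic district. Exception (a) stands.
Exception (b) does not apply: the compliance score is 20 points, not less than 17 points.
Exception (c) requires that the owner holds a current Class 1 Declaration from the Pellston Commission; but the Class 1 Declaration is not current, so (c) is unavailable.
Exception (d) fails — there is no Annual Declaration in force.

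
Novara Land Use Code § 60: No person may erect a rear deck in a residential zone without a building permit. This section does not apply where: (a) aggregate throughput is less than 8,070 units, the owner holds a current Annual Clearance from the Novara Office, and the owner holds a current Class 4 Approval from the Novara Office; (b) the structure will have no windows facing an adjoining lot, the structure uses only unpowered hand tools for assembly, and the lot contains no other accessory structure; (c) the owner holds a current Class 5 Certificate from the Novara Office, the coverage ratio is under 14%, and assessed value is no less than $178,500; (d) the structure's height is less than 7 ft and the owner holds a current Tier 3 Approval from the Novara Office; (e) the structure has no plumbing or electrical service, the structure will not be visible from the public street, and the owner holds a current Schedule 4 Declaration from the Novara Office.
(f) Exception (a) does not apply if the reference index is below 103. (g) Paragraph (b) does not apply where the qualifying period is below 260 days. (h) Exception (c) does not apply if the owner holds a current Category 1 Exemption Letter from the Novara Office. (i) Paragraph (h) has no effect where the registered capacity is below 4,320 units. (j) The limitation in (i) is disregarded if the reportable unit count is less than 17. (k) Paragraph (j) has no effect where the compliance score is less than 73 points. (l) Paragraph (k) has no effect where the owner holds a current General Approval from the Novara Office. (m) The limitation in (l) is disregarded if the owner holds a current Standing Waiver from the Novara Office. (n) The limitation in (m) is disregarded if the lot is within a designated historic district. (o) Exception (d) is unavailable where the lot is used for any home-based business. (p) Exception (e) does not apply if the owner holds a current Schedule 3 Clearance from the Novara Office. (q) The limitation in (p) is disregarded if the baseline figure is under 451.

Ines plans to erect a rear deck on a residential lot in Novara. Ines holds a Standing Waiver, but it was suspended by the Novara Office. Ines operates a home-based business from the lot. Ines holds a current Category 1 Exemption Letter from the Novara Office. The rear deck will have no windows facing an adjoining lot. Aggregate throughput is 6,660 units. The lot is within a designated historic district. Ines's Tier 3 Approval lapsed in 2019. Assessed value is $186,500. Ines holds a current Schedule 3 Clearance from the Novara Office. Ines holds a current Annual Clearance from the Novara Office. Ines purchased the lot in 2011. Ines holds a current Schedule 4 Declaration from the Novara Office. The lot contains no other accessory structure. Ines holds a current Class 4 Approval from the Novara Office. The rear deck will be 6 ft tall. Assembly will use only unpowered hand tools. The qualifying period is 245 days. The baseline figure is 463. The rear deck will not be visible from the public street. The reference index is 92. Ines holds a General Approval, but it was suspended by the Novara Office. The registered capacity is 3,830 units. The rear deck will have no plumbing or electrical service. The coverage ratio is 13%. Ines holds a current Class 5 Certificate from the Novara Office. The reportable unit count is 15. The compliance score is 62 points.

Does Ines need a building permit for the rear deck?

No — exception (c) applies; Ines does not need a building permit.

Exception (a) is satisfied on its face — aggregate throughput is 6,660 units, less than the 8,070 units limit; a current Annual Clearance is held; a current Class 4 Approval is held. But applying paragraph (f): (f) is triggered — the reference index is 92, below the 103 limit. Exception (a) does not apply.
All of (b)'s requirements are met (no windows face an adjoining lot; assembly uses only hand tools; the lot has no other accessory structure). Turning to paragraph (g): (g) operates against (b): the qualifying period is 245 days, below the 260 days limit. (b) is therefore removed.
Exception (c): a current Class 5 Certificate is held; the coverage ratio is 13%, under the 14% limit; assessed value is $186,500, meeting the $178,500 threshold — every condition holds. Under paragraphs (h)–(n): (h) would limit (c) — a current Category 1 Exemption Letter is held — but (i) sets (h) aside: (i) operates against (h): the registered capacity is 3,830 units, below the 4,320 units limit. (j) would limit (i) — the reportable unit count is 15, less than the 17 limit — but (k) sets (j) aside: (k) operates against (j): the compliance score is 62 points, less than the 73 points limit. (l), which would lift (k), does not operate here — there is no General Approval in force. So (c) applies.
Exception (d) requires that the owner holds a current Tier 3 Approval from the Novara Office; but there is no Tier 3 Approval in force, so (d) is unavailable.
All of (e)'s requirements are met (there is no plumbing or electrical service; the structure will not be visible from the street; a current Schedule 4 Declaration is held). But: (p) is engaged — a current Schedule 3 Clearance is held. (q), which would lift (p), is inapplicable — the baseline figure is 463, not under 451. (e) is therefore removed.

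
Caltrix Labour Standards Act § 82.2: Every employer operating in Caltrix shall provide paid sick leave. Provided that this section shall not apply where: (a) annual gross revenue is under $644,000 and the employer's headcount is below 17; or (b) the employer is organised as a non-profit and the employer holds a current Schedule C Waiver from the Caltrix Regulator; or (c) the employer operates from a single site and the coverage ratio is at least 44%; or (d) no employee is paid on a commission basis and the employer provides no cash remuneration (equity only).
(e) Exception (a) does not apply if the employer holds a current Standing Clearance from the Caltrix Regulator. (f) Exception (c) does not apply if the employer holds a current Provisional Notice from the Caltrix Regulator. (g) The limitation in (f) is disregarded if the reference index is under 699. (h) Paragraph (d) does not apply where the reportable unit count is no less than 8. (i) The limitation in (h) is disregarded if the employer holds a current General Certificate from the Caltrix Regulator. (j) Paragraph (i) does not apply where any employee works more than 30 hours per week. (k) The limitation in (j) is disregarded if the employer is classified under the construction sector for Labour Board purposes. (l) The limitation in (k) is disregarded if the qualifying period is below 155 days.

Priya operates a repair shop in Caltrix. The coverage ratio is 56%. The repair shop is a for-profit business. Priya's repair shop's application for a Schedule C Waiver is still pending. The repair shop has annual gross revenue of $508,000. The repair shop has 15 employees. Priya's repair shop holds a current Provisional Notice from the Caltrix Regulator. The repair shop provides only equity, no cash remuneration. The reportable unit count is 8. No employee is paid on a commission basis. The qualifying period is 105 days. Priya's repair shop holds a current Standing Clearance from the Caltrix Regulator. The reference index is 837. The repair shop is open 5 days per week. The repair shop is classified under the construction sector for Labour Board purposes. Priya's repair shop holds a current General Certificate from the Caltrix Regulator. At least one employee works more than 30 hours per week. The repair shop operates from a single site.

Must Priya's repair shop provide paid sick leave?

All of (a)'s requirements are met (annual gross revenue is $508,000, under the $644,000 limit; the employer's headcount is 15, below the 17 limit). But: (e) operates against (a): a current Standing Clearance is held. So (a) is unavailable.
Exception (b) fails — the employer is for-profit.
Exception (c): the employer operates from a single site; the coverage ratio is 56%, meeting the 44% threshold — every condition holds. However, paragraphs (f)–(g) must be considered: (f) operates against (c): a current Provisional Notice is held. (g), which would lift (f), is inapplicable — the reference index is 837, not under 699. So (c) is unavailable.
Exception (d)'s conditions are all satisfied: no employee is paid on commission; remuneration is equity-only. But applying paragraphs (h)–(l): (h) is engaged — the reportable unit count is 8, meeting the 8 threshold. (i) would limit (h) — a current General Certificate is held — but (j) sets (i) aside: (j) operates against (i): at least one employee exceeds 30 hours/week. (k) would limit (j) — the repair shop is classified under the construction sector — but (l) sets (k) aside: (l) operates against (k): the qualifying period is 105 days, below the 155 days limit. (d) is therefore removed.
No exception applies. The general rule governs.

Yes — Priya's repair shop must provide paid sick leave.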